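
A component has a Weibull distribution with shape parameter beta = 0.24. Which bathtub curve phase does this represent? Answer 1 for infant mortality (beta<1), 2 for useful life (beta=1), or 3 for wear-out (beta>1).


beta = 0.24
Compare beta to 1:
beta < 1 => infant mortality (phase 1)
beta = 1 => useful life (phase 2)
beta > 1 => wear-out (phase 3)
Since beta = 0.24, this is infant mortality (decreasing failure rate)
Phase = 1

1


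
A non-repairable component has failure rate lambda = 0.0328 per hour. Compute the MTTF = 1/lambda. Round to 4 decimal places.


lambda = 0.0328
MTTF = 1 / 0.0328
MTTF = 30.4878

30.4878


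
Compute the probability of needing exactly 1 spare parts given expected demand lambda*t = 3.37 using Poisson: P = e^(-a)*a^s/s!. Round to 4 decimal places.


a = 3.37, s = 1
e^(-a) = e^(-3.37) = 0.0344
a^s = 3.37^1 = 3.37
s! = 1
P = 0.0344 * 3.37 / 1
P = 0.1159

0.1159


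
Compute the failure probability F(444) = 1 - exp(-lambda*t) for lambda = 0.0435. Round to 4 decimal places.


lambda = 0.0435, t = 444
lambda * t = 19.314
exp(-19.314) = 0.0
F(t) = 1 - 0.0
F(t) = 1.0

1.0


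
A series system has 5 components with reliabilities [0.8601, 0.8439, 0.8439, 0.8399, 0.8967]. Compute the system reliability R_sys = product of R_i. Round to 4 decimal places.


Components: [0.8601, 0.8439, 0.8439, 0.8399, 0.8967]
After component 1 (R=0.8601): product = 0.8601
After component 2 (R=0.8439): product = 0.7258
After component 3 (R=0.8439): product = 0.6125
After component 4 (R=0.8399): product = 0.5145
After component 5 (R=0.8967): product = 0.4613
R_sys = 0.4613

0.4613


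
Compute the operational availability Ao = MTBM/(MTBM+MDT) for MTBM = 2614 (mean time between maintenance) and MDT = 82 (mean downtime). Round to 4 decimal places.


MTBM = 2614
MDT = 82
MTBM + MDT = 2696
Ao = 2614 / 2696
Ao = 0.9696

0.9696


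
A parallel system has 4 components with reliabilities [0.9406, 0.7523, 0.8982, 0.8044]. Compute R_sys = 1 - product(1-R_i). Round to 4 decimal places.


Components: [0.9406, 0.7523, 0.8982, 0.8044]
(1 - 0.9406) = 0.0594, running product = 0.0594
(1 - 0.7523) = 0.2477, running product = 0.0147
(1 - 0.8982) = 0.1018, running product = 0.0015
(1 - 0.8044) = 0.1956, running product = 0.0003
Product of (1-R_i) = 0.0003
R_sys = 1 - 0.0003 = 0.9997

0.9997


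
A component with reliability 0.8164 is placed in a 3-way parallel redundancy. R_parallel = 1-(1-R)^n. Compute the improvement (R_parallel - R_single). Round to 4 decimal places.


R_single = 0.8164, n = 3
1 - R_single = 0.1836
(1 - R_single)^n = 0.1836^3 = 0.0062
R_parallel = 1 - 0.0062 = 0.9938
Improvement = 0.9938 - 0.8164
Improvement = 0.1774

0.1774


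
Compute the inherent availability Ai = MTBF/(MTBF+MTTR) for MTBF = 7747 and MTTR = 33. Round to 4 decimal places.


MTBF = 7747
MTTR = 33
MTBF + MTTR = 7780
Ai = 7747 / 7780
Ai = 0.9958

0.9958


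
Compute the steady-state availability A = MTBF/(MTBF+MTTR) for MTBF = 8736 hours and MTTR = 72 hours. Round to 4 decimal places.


MTBF = 8736
MTTR = 72
MTBF + MTTR = 8808
A = 8736 / 8808
A = 0.9918

0.9918


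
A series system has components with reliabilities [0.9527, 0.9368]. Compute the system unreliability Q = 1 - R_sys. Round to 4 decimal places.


Components: [0.9527, 0.9368]
After component 1: product = 0.9527
After component 2: product = 0.8925
R_sys = 0.8925
Q = 1 - 0.8925 = 0.1075

0.1075


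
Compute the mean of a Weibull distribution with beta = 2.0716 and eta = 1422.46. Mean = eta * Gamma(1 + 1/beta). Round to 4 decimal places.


beta = 2.0716, eta = 1422.46
1/beta = 0.4827
1 + 1/beta = 1.4827
Gamma(1.4827) = 0.8858
Mean = 1422.46 * 0.8858
Mean = 1260.0044

1260.0044


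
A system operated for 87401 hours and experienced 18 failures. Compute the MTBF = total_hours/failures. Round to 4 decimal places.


total_hours = 87401
failures = 18
MTBF = 87401 / 18
MTBF = 4855.6111

4855.6111


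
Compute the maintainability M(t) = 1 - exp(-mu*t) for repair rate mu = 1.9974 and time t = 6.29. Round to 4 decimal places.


mu = 1.9974, t = 6.29
mu * t = 1.9974 * 6.29 = 12.5636
exp(-12.5636) = 0.0
M(t) = 1 - 0.0
M(t) = 1.0

1.0


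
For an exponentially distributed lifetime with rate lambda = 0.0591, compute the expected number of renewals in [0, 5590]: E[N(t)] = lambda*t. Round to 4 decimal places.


lambda = 0.0591
t = 5590
E[N(t)] = lambda * t
E[N(t)] = 0.0591 * 5590
E[N(t)] = 330.369

330.369


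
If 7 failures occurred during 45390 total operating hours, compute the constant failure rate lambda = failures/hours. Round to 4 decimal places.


failures = 7
total_hours = 45390
lambda = 7 / 45390
lambda = 0.0002

0.0002


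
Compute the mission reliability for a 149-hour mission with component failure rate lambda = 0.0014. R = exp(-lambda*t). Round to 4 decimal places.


lambda = 0.0014
mission_time = 149
lambda * t = 0.0014 * 149 = 0.2086
R = exp(-0.2086)
R = 0.8117

0.8117


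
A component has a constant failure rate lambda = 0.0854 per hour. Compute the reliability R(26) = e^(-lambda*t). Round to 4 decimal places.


lambda = 0.0854
t = 26
lambda * t = 2.2204
R(t) = e^(-2.2204)
R(t) = 0.1086

0.1086


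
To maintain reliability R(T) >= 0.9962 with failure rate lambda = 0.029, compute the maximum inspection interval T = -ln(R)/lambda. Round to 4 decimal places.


R_target = 0.9962
lambda = 0.029
-ln(0.9962) = 0.0038
T = 0.0038 / 0.029
T = 0.1313

0.1313


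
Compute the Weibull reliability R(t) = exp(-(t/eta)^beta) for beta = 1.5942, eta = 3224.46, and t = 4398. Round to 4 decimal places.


beta = 1.5942, eta = 3224.46, t = 4398
t/eta = 4398 / 3224.46 = 1.3639
(t/eta)^beta = 1.3639^1.5942 = 1.6402
R(t) = exp(-1.6402)
R(t) = 0.1939

0.1939


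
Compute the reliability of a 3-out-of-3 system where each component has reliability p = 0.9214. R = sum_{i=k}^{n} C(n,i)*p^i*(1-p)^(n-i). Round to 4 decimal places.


k = 3, n = 3, p = 0.9214
i=3: C(3,3)=1 * 0.9214^3 * 0.0786^0 = 0.7822
R = sum of terms = 0.7822

0.7822


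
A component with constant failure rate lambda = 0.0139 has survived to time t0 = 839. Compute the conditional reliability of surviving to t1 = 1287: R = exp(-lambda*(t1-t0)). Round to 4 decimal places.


lambda = 0.0139
t0 = 839, t1 = 1287
t1 - t0 = 448
lambda * (t1-t0) = 0.0139 * 448 = 6.2272
R = exp(-6.2272)
R = 0.002

0.002


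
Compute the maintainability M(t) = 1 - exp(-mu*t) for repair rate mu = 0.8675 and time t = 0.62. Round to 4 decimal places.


mu = 0.8675, t = 0.62
mu * t = 0.8675 * 0.62 = 0.5379
exp(-0.5379) = 0.584
M(t) = 1 - 0.584
M(t) = 0.416

0.416


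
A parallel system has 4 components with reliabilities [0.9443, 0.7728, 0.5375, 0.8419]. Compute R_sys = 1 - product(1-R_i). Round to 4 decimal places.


Components: [0.9443, 0.7728, 0.5375, 0.8419]
(1 - 0.9443) = 0.0557, running product = 0.0557
(1 - 0.7728) = 0.2272, running product = 0.0127
(1 - 0.5375) = 0.4625, running product = 0.0059
(1 - 0.8419) = 0.1581, running product = 0.0009
Product of (1-R_i) = 0.0009
R_sys = 1 - 0.0009 = 0.9991

0.9991


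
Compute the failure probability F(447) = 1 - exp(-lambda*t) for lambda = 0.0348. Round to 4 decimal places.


lambda = 0.0348, t = 447
lambda * t = 15.5556
exp(-15.5556) = 0.0
F(t) = 1 - 0.0
F(t) = 1.0

1.0


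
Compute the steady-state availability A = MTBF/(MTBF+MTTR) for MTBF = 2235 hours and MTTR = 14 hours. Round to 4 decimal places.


MTBF = 2235
MTTR = 14
MTBF + MTTR = 2249
A = 2235 / 2249
A = 0.9938

0.9938


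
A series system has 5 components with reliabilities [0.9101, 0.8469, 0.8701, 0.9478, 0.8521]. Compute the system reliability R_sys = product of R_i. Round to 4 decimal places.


Components: [0.9101, 0.8469, 0.8701, 0.9478, 0.8521]
After component 1 (R=0.9101): product = 0.9101
After component 2 (R=0.8469): product = 0.7708
After component 3 (R=0.8701): product = 0.6706
After component 4 (R=0.9478): product = 0.6356
After component 5 (R=0.8521): product = 0.5416
R_sys = 0.5416

0.5416


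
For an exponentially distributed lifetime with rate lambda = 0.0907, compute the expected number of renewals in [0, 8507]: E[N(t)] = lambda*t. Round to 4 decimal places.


lambda = 0.0907
t = 8507
E[N(t)] = lambda * t
E[N(t)] = 0.0907 * 8507
E[N(t)] = 771.5849

771.5849


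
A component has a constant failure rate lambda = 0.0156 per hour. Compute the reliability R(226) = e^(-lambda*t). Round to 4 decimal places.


lambda = 0.0156
t = 226
lambda * t = 3.5256
R(t) = e^(-3.5256)
R(t) = 0.0294

0.0294


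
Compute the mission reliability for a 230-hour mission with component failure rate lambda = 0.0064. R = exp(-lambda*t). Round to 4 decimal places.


lambda = 0.0064
mission_time = 230
lambda * t = 0.0064 * 230 = 1.472
R = exp(-1.472)
R = 0.2295

0.2295


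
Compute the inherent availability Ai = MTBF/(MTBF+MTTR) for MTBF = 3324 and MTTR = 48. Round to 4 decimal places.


MTBF = 3324
MTTR = 48
MTBF + MTTR = 3372
Ai = 3324 / 3372
Ai = 0.9858

0.9858


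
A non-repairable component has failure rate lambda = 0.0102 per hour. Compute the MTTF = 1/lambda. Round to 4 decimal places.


lambda = 0.0102
MTTF = 1 / 0.0102
MTTF = 98.0392

98.0392


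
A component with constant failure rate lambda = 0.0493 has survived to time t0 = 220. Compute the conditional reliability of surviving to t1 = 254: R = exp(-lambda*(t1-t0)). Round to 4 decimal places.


lambda = 0.0493
t0 = 220, t1 = 254
t1 - t0 = 34
lambda * (t1-t0) = 0.0493 * 34 = 1.6762
R = exp(-1.6762)
R = 0.1871

0.1871


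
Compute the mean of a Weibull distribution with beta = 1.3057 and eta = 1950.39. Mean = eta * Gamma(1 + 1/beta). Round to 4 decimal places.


beta = 1.3057, eta = 1950.39
1/beta = 0.7659
1 + 1/beta = 1.7659
Gamma(1.7659) = 0.9228
Mean = 1950.39 * 0.9228
Mean = 1799.7579

1799.7579


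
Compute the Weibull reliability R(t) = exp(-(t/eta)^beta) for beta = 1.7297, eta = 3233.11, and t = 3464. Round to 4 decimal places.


beta = 1.7297, eta = 3233.11, t = 3464
t/eta = 3464 / 3233.11 = 1.0714
(t/eta)^beta = 1.0714^1.7297 = 1.1267
R(t) = exp(-1.1267)
R(t) = 0.3241

0.3241


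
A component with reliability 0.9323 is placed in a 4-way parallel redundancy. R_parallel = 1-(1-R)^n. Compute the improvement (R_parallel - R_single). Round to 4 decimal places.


R_single = 0.9323, n = 4
1 - R_single = 0.0677
(1 - R_single)^n = 0.0677^4 = 0.0
R_parallel = 1 - 0.0 = 1.0
Improvement = 1.0 - 0.9323
Improvement = 0.0677

0.0677


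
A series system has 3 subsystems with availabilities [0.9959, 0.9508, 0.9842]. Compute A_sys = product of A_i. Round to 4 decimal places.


Subsystems: [0.9959, 0.9508, 0.9842]
After subsystem 1 (A=0.9959): product = 0.9959
After subsystem 2 (A=0.9508): product = 0.9469
After subsystem 3 (A=0.9842): product = 0.9319
A_sys = 0.9319

0.9319


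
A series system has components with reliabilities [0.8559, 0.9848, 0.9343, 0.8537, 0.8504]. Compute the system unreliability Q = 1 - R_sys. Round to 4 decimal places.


Components: [0.8559, 0.9848, 0.9343, 0.8537, 0.8504]
After component 1: product = 0.8559
After component 2: product = 0.8429
After component 3: product = 0.7875
After component 4: product = 0.6723
After component 5: product = 0.5717
R_sys = 0.5717
Q = 1 - 0.5717 = 0.4283

0.4283


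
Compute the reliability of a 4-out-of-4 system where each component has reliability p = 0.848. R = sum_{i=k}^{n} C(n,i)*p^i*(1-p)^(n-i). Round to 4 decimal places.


k = 4, n = 4, p = 0.848
i=4: C(4,4)=1 * 0.848^4 * 0.152^0 = 0.5171
R = sum of terms = 0.5171

0.5171


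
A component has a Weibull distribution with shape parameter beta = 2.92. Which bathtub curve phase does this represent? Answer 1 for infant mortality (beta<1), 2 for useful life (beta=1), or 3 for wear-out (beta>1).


beta = 2.92
Compare beta to 1:
beta < 1 => infant mortality (phase 1)
beta = 1 => useful life (phase 2)
beta > 1 => wear-out (phase 3)
Since beta = 2.92, this is wear-out (increasing failure rate)
Phase = 3

3


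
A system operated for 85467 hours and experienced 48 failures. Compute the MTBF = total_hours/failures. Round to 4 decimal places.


total_hours = 85467
failures = 48
MTBF = 85467 / 48
MTBF = 1780.5625

1780.5625


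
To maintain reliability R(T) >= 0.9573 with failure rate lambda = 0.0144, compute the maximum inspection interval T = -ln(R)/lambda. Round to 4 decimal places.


R_target = 0.9573
lambda = 0.0144
-ln(0.9573) = 0.0436
T = 0.0436 / 0.0144
T = 3.0304

3.0304


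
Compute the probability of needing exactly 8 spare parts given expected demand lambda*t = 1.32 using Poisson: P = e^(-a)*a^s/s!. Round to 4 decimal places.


a = 1.32, s = 8
e^(-a) = e^(-1.32) = 0.2671
a^s = 1.32^8 = 9.217
s! = 40320
P = 0.2671 * 9.217 / 40320
P = 0.0001

0.0001


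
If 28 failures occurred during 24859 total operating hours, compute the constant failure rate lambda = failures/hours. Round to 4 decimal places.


failures = 28
total_hours = 24859
lambda = 28 / 24859
lambda = 0.0011

0.0011


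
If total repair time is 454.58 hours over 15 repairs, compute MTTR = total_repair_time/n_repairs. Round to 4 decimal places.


total_repair_time = 454.58
n_repairs = 15
MTTR = 454.58 / 15
MTTR = 30.3053

30.3053


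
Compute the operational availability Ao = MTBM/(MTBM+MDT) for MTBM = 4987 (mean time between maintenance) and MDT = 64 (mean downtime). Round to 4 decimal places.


MTBM = 4987
MDT = 64
MTBM + MDT = 5051
Ao = 4987 / 5051
Ao = 0.9873

0.9873


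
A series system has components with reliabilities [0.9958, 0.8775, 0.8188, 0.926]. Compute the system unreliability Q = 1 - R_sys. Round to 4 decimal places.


Components: [0.9958, 0.8775, 0.8188, 0.926]
After component 1: product = 0.9958
After component 2: product = 0.8738
After component 3: product = 0.7155
After component 4: product = 0.6625
R_sys = 0.6625
Q = 1 - 0.6625 = 0.3375

0.3375


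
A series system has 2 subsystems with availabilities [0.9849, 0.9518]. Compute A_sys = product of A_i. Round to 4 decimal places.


Subsystems: [0.9849, 0.9518]
After subsystem 1 (A=0.9849): product = 0.9849
After subsystem 2 (A=0.9518): product = 0.9374
A_sys = 0.9374

0.9374


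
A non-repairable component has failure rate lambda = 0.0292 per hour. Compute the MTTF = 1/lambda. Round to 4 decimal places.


lambda = 0.0292
MTTF = 1 / 0.0292
MTTF = 34.2466

34.2466


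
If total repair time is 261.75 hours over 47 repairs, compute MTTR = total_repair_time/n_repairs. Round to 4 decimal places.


total_repair_time = 261.75
n_repairs = 47
MTTR = 261.75 / 47
MTTR = 5.5691

5.5691


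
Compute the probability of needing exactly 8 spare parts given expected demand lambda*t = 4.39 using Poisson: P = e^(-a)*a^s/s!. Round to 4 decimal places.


a = 4.39, s = 8
e^(-a) = e^(-4.39) = 0.0124
a^s = 4.39^8 = 137948.2394
s! = 40320
P = 0.0124 * 137948.2394 / 40320
P = 0.0424

0.0424


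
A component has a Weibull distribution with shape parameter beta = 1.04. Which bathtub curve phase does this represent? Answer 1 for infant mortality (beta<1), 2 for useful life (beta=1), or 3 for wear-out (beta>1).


beta = 1.04
Compare beta to 1:
beta < 1 => infant mortality (phase 1)
beta = 1 => useful life (phase 2)
beta > 1 => wear-out (phase 3)
Since beta = 1.04, this is wear-out (increasing failure rate)
Phase = 3

3


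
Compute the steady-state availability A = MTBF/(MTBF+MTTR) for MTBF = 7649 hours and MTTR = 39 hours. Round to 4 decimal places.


MTBF = 7649
MTTR = 39
MTBF + MTTR = 7688
A = 7649 / 7688
A = 0.9949

0.9949


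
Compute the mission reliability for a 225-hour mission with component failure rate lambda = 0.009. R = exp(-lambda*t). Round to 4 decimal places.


lambda = 0.009
mission_time = 225
lambda * t = 0.009 * 225 = 2.025
R = exp(-2.025)
R = 0.132

0.132


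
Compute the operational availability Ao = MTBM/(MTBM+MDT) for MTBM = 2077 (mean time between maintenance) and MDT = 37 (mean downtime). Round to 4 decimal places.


MTBM = 2077
MDT = 37
MTBM + MDT = 2114
Ao = 2077 / 2114
Ao = 0.9825

0.9825


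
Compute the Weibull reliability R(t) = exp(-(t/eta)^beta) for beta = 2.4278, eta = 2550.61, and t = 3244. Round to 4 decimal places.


beta = 2.4278, eta = 2550.61, t = 3244
t/eta = 3244 / 2550.61 = 1.2719
(t/eta)^beta = 1.2719^2.4278 = 1.7929
R(t) = exp(-1.7929)
R(t) = 0.1665

0.1665


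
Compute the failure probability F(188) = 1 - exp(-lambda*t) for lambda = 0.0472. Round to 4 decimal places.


lambda = 0.0472, t = 188
lambda * t = 8.8736
exp(-8.8736) = 0.0001
F(t) = 1 - 0.0001
F(t) = 0.9999

0.9999


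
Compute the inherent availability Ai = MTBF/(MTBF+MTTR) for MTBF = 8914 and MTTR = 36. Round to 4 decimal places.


MTBF = 8914
MTTR = 36
MTBF + MTTR = 8950
Ai = 8914 / 8950
Ai = 0.996

0.996


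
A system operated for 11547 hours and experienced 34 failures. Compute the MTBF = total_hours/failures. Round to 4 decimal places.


total_hours = 11547
failures = 34
MTBF = 11547 / 34
MTBF = 339.6176

339.6176


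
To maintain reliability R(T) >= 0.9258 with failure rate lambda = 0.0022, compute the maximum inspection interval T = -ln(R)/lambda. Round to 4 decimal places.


R_target = 0.9258
lambda = 0.0022
-ln(0.9258) = 0.0771
T = 0.0771 / 0.0022
T = 35.0441

35.0441


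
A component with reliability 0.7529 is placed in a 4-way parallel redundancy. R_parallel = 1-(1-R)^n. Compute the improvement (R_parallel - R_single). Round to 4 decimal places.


R_single = 0.7529, n = 4
1 - R_single = 0.2471
(1 - R_single)^n = 0.2471^4 = 0.0037
R_parallel = 1 - 0.0037 = 0.9963
Improvement = 0.9963 - 0.7529
Improvement = 0.2434

0.2434


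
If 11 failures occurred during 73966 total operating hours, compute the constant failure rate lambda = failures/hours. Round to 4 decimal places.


failures = 11
total_hours = 73966
lambda = 11 / 73966
lambda = 0.0001

0.0001


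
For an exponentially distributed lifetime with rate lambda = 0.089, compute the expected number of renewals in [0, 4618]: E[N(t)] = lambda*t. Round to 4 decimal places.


lambda = 0.089
t = 4618
E[N(t)] = lambda * t
E[N(t)] = 0.089 * 4618
E[N(t)] = 411.002

411.002


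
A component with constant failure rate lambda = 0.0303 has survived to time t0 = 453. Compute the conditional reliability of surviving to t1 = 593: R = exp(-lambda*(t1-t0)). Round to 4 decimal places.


lambda = 0.0303
t0 = 453, t1 = 593
t1 - t0 = 140
lambda * (t1-t0) = 0.0303 * 140 = 4.242
R = exp(-4.242)
R = 0.0144

0.0144


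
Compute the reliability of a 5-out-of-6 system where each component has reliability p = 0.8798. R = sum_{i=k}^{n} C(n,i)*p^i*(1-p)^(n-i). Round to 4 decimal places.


k = 5, n = 6, p = 0.8798
i=5: C(6,5)=6 * 0.8798^5 * 0.1202^1 = 0.3802
i=6: C(6,6)=1 * 0.8798^6 * 0.1202^0 = 0.4638
R = sum of terms = 0.8439

0.8439


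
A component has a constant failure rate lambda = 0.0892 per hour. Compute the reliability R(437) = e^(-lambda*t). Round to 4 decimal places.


lambda = 0.0892
t = 437
lambda * t = 38.9804
R(t) = e^(-38.9804)
R(t) = 0.0

0.0


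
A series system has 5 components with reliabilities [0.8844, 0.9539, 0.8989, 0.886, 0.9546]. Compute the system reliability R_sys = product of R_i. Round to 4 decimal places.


Components: [0.8844, 0.9539, 0.8989, 0.886, 0.9546]
After component 1 (R=0.8844): product = 0.8844
After component 2 (R=0.9539): product = 0.8436
After component 3 (R=0.8989): product = 0.7583
After component 4 (R=0.886): product = 0.6719
After component 5 (R=0.9546): product = 0.6414
R_sys = 0.6414

0.6414


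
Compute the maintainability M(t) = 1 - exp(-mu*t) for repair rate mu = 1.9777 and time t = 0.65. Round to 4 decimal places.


mu = 1.9777, t = 0.65
mu * t = 1.9777 * 0.65 = 1.2855
exp(-1.2855) = 0.2765
M(t) = 1 - 0.2765
M(t) = 0.7235

0.7235


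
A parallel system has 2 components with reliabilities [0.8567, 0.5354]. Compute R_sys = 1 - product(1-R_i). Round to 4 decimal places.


Components: [0.8567, 0.5354]
(1 - 0.8567) = 0.1433, running product = 0.1433
(1 - 0.5354) = 0.4646, running product = 0.0666
Product of (1-R_i) = 0.0666
R_sys = 1 - 0.0666 = 0.9334

0.9334


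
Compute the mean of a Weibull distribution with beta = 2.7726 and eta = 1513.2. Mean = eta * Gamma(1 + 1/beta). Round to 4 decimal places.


beta = 2.7726, eta = 1513.2
1/beta = 0.3607
1 + 1/beta = 1.3607
Gamma(1.3607) = 0.8901
Mean = 1513.2 * 0.8901
Mean = 1346.9341

1346.9341


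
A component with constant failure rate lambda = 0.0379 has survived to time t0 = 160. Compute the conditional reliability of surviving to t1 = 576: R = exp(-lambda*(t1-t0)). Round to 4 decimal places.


lambda = 0.0379
t0 = 160, t1 = 576
t1 - t0 = 416
lambda * (t1-t0) = 0.0379 * 416 = 15.7664
R = exp(-15.7664)
R = 0.0

0.0


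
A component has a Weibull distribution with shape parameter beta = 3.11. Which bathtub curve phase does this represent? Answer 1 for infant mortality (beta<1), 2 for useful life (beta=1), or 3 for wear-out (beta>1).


beta = 3.11
Compare beta to 1:
beta < 1 => infant mortality (phase 1)
beta = 1 => useful life (phase 2)
beta > 1 => wear-out (phase 3)
Since beta = 3.11, this is wear-out (increasing failure rate)
Phase = 3

3


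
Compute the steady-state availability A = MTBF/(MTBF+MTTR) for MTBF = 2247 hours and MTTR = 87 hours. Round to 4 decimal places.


MTBF = 2247
MTTR = 87
MTBF + MTTR = 2334
A = 2247 / 2334
A = 0.9627

0.9627


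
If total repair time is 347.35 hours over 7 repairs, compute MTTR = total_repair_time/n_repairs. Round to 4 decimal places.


total_repair_time = 347.35
n_repairs = 7
MTTR = 347.35 / 7
MTTR = 49.6214

49.6214


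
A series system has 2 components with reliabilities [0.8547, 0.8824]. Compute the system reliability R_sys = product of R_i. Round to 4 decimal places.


Components: [0.8547, 0.8824]
After component 1 (R=0.8547): product = 0.8547
After component 2 (R=0.8824): product = 0.7542
R_sys = 0.7542

0.7542


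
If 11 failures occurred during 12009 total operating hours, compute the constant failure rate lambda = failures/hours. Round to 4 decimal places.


failures = 11
total_hours = 12009
lambda = 11 / 12009
lambda = 0.0009

0.0009


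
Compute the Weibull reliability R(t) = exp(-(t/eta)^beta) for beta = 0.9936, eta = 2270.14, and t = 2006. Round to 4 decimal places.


beta = 0.9936, eta = 2270.14, t = 2006
t/eta = 2006 / 2270.14 = 0.8836
(t/eta)^beta = 0.8836^0.9936 = 0.8843
R(t) = exp(-0.8843)
R(t) = 0.413

0.413


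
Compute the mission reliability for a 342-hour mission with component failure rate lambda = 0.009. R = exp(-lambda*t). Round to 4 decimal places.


lambda = 0.009
mission_time = 342
lambda * t = 0.009 * 342 = 3.078
R = exp(-3.078)
R = 0.0461

0.0461


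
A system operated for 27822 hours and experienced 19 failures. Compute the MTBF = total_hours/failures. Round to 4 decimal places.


total_hours = 27822
failures = 19
MTBF = 27822 / 19
MTBF = 1464.3158

1464.3158


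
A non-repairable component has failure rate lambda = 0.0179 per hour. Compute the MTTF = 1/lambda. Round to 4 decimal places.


lambda = 0.0179
MTTF = 1 / 0.0179
MTTF = 55.8659

55.8659


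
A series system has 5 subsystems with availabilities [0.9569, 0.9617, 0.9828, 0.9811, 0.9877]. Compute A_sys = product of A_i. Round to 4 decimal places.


Subsystems: [0.9569, 0.9617, 0.9828, 0.9811, 0.9877]
After subsystem 1 (A=0.9569): product = 0.9569
After subsystem 2 (A=0.9617): product = 0.9203
After subsystem 3 (A=0.9828): product = 0.9044
After subsystem 4 (A=0.9811): product = 0.8873
After subsystem 5 (A=0.9877): product = 0.8764
A_sys = 0.8764

0.8764


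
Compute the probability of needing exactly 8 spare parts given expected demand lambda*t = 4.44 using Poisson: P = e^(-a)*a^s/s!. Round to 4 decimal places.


a = 4.44, s = 8
e^(-a) = e^(-4.44) = 0.0118
a^s = 4.44^8 = 151030.1873
s! = 40320
P = 0.0118 * 151030.1873 / 40320
P = 0.0442

0.0442


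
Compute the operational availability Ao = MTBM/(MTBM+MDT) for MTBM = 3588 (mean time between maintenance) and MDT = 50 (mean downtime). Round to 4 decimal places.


MTBM = 3588
MDT = 50
MTBM + MDT = 3638
Ao = 3588 / 3638
Ao = 0.9863

0.9863


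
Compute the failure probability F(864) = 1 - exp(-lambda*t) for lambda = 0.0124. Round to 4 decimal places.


lambda = 0.0124, t = 864
lambda * t = 10.7136
exp(-10.7136) = 0.0
F(t) = 1 - 0.0
F(t) = 1.0

1.0


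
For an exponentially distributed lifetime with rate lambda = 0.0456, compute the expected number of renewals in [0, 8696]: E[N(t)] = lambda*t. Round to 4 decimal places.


lambda = 0.0456
t = 8696
E[N(t)] = lambda * t
E[N(t)] = 0.0456 * 8696
E[N(t)] = 396.5376

396.5376


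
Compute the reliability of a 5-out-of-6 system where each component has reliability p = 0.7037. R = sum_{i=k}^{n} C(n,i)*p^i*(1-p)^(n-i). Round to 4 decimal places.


k = 5, n = 6, p = 0.7037
i=5: C(6,5)=6 * 0.7037^5 * 0.2963^1 = 0.3068
i=6: C(6,6)=1 * 0.7037^6 * 0.2963^0 = 0.1214
R = sum of terms = 0.4282

0.4282


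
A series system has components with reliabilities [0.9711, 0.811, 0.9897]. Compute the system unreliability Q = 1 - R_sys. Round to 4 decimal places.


Components: [0.9711, 0.811, 0.9897]
After component 1: product = 0.9711
After component 2: product = 0.7876
After component 3: product = 0.7795
R_sys = 0.7795
Q = 1 - 0.7795 = 0.2205

0.2205


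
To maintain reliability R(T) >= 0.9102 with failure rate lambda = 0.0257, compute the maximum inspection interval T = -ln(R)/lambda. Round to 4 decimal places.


R_target = 0.9102
lambda = 0.0257
-ln(0.9102) = 0.0941
T = 0.0941 / 0.0257
T = 3.6611

3.6611


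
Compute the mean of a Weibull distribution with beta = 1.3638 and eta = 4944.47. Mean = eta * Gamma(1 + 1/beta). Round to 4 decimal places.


beta = 1.3638, eta = 4944.47
1/beta = 0.7332
1 + 1/beta = 1.7332
Gamma(1.7332) = 0.9154
Mean = 4944.47 * 0.9154
Mean = 4525.9615

4525.9615


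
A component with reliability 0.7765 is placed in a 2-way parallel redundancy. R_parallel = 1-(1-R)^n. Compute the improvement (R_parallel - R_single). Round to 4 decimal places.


R_single = 0.7765, n = 2
1 - R_single = 0.2235
(1 - R_single)^n = 0.2235^2 = 0.05
R_parallel = 1 - 0.05 = 0.95
Improvement = 0.95 - 0.7765
Improvement = 0.1735

0.1735


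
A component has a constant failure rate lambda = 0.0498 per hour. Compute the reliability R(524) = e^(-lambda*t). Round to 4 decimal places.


lambda = 0.0498
t = 524
lambda * t = 26.0952
R(t) = e^(-26.0952)
R(t) = 0.0

0.0


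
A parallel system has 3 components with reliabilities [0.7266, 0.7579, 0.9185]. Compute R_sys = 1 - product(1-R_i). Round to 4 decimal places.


Components: [0.7266, 0.7579, 0.9185]
(1 - 0.7266) = 0.2734, running product = 0.2734
(1 - 0.7579) = 0.2421, running product = 0.0662
(1 - 0.9185) = 0.0815, running product = 0.0054
Product of (1-R_i) = 0.0054
R_sys = 1 - 0.0054 = 0.9946

0.9946


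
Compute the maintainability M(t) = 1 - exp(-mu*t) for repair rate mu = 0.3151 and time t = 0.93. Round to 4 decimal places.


mu = 0.3151, t = 0.93
mu * t = 0.3151 * 0.93 = 0.293
exp(-0.293) = 0.746
M(t) = 1 - 0.746
M(t) = 0.254

0.254


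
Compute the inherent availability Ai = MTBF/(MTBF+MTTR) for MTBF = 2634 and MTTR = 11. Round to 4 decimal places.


MTBF = 2634
MTTR = 11
MTBF + MTTR = 2645
Ai = 2634 / 2645
Ai = 0.9958

0.9958


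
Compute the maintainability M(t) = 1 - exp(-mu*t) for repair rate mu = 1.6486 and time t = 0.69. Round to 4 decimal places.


mu = 1.6486, t = 0.69
mu * t = 1.6486 * 0.69 = 1.1375
exp(-1.1375) = 0.3206
M(t) = 1 - 0.3206
M(t) = 0.6794

0.6794


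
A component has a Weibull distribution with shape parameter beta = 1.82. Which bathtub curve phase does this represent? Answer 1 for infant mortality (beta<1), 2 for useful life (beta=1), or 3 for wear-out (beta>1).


beta = 1.82
Compare beta to 1:
beta < 1 => infant mortality (phase 1)
beta = 1 => useful life (phase 2)
beta > 1 => wear-out (phase 3)
Since beta = 1.82, this is wear-out (increasing failure rate)
Phase = 3

3


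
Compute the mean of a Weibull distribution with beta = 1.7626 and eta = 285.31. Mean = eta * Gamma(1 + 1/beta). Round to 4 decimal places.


beta = 1.7626, eta = 285.31
1/beta = 0.5673
1 + 1/beta = 1.5673
Gamma(1.5673) = 0.8903
Mean = 285.31 * 0.8903
Mean = 253.999

253.999


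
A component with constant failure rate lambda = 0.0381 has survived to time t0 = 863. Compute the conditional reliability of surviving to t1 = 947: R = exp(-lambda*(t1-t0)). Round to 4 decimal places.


lambda = 0.0381
t0 = 863, t1 = 947
t1 - t0 = 84
lambda * (t1-t0) = 0.0381 * 84 = 3.2004
R = exp(-3.2004)
R = 0.0407

0.0407


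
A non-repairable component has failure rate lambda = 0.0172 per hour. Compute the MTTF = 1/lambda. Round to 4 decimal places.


lambda = 0.0172
MTTF = 1 / 0.0172
MTTF = 58.1395

58.1395


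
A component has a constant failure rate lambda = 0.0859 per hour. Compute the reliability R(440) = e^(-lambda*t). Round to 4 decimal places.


lambda = 0.0859
t = 440
lambda * t = 37.796
R(t) = e^(-37.796)
R(t) = 0.0

0.0


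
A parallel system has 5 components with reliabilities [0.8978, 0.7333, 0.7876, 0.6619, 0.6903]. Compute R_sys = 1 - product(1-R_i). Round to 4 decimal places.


Components: [0.8978, 0.7333, 0.7876, 0.6619, 0.6903]
(1 - 0.8978) = 0.1022, running product = 0.1022
(1 - 0.7333) = 0.2667, running product = 0.0273
(1 - 0.7876) = 0.2124, running product = 0.0058
(1 - 0.6619) = 0.3381, running product = 0.002
(1 - 0.6903) = 0.3097, running product = 0.0006
Product of (1-R_i) = 0.0006
R_sys = 1 - 0.0006 = 0.9994

0.9994


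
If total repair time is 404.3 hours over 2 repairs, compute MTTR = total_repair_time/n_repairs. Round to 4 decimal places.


total_repair_time = 404.3
n_repairs = 2
MTTR = 404.3 / 2
MTTR = 202.15

202.15


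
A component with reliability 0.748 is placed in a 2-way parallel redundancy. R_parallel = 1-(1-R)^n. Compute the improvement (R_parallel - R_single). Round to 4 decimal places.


R_single = 0.748, n = 2
1 - R_single = 0.252
(1 - R_single)^n = 0.252^2 = 0.0635
R_parallel = 1 - 0.0635 = 0.9365
Improvement = 0.9365 - 0.748
Improvement = 0.1885

0.1885


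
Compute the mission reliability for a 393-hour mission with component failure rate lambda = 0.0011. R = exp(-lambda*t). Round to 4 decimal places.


lambda = 0.0011
mission_time = 393
lambda * t = 0.0011 * 393 = 0.4323
R = exp(-0.4323)
R = 0.649

0.649


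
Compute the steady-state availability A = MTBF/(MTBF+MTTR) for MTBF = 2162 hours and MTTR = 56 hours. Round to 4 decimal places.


MTBF = 2162
MTTR = 56
MTBF + MTTR = 2218
A = 2162 / 2218
A = 0.9748

0.9748


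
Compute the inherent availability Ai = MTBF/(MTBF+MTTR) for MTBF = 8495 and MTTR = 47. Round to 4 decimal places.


MTBF = 8495
MTTR = 47
MTBF + MTTR = 8542
Ai = 8495 / 8542
Ai = 0.9945

0.9945


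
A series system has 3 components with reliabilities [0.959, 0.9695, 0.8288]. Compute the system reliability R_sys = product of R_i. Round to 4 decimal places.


Components: [0.959, 0.9695, 0.8288]
After component 1 (R=0.959): product = 0.959
After component 2 (R=0.9695): product = 0.9298
After component 3 (R=0.8288): product = 0.7706
R_sys = 0.7706

0.7706


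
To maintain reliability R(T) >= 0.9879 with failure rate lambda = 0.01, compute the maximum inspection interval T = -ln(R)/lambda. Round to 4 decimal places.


R_target = 0.9879
lambda = 0.01
-ln(0.9879) = 0.0122
T = 0.0122 / 0.01
T = 1.2174

1.2174


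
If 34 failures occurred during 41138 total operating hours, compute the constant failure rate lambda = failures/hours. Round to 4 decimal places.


failures = 34
total_hours = 41138
lambda = 34 / 41138
lambda = 0.0008

0.0008


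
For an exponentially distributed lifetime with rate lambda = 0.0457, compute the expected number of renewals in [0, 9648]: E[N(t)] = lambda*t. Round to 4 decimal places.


lambda = 0.0457
t = 9648
E[N(t)] = lambda * t
E[N(t)] = 0.0457 * 9648
E[N(t)] = 440.9136

440.9136


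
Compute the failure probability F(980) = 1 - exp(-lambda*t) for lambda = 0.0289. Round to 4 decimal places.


lambda = 0.0289, t = 980
lambda * t = 28.322
exp(-28.322) = 0.0
F(t) = 1 - 0.0
F(t) = 1.0

1.0


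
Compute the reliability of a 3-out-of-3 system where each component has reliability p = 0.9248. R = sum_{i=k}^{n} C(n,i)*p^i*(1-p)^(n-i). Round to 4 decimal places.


k = 3, n = 3, p = 0.9248
i=3: C(3,3)=1 * 0.9248^3 * 0.0752^0 = 0.7909
R = sum of terms = 0.7909

0.7909


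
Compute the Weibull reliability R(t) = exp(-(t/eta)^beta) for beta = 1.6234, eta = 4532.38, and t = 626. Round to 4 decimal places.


beta = 1.6234, eta = 4532.38, t = 626
t/eta = 626 / 4532.38 = 0.1381
(t/eta)^beta = 0.1381^1.6234 = 0.0402
R(t) = exp(-0.0402)
R(t) = 0.9606

0.9606


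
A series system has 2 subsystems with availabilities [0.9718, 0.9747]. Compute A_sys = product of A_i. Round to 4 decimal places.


Subsystems: [0.9718, 0.9747]
After subsystem 1 (A=0.9718): product = 0.9718
After subsystem 2 (A=0.9747): product = 0.9472
A_sys = 0.9472

0.9472


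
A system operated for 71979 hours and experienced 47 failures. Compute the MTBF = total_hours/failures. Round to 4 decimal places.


total_hours = 71979
failures = 47
MTBF = 71979 / 47
MTBF = 1531.4681

1531.4681


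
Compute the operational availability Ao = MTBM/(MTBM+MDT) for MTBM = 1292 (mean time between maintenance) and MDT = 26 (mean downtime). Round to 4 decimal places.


MTBM = 1292
MDT = 26
MTBM + MDT = 1318
Ao = 1292 / 1318
Ao = 0.9803

0.9803


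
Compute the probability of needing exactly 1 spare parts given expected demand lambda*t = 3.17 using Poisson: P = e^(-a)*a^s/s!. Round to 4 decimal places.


a = 3.17, s = 1
e^(-a) = e^(-3.17) = 0.042
a^s = 3.17^1 = 3.17
s! = 1
P = 0.042 * 3.17 / 1
P = 0.1332

0.1332


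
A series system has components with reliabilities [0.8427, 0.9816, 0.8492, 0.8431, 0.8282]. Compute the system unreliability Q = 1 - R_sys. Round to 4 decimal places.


Components: [0.8427, 0.9816, 0.8492, 0.8431, 0.8282]
After component 1: product = 0.8427
After component 2: product = 0.8272
After component 3: product = 0.7025
After component 4: product = 0.5922
After component 5: product = 0.4905
R_sys = 0.4905
Q = 1 - 0.4905 = 0.5095

0.5095


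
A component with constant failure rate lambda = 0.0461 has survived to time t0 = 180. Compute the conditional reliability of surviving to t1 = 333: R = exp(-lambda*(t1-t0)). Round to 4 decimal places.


lambda = 0.0461
t0 = 180, t1 = 333
t1 - t0 = 153
lambda * (t1-t0) = 0.0461 * 153 = 7.0533
R = exp(-7.0533)
R = 0.0009

0.0009


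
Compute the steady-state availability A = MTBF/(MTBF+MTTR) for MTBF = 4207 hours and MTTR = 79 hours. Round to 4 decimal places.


MTBF = 4207
MTTR = 79
MTBF + MTTR = 4286
A = 4207 / 4286
A = 0.9816

0.9816


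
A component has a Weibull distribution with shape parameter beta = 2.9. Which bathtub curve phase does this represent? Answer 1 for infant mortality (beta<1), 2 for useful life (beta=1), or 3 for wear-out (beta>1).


beta = 2.9
Compare beta to 1:
beta < 1 => infant mortality (phase 1)
beta = 1 => useful life (phase 2)
beta > 1 => wear-out (phase 3)
Since beta = 2.9, this is wear-out (increasing failure rate)
Phase = 3

3


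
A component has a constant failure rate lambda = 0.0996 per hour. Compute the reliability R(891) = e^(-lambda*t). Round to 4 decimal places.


lambda = 0.0996
t = 891
lambda * t = 88.7436
R(t) = e^(-88.7436)
R(t) = 0.0

0.0


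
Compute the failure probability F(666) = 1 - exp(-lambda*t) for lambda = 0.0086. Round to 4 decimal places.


lambda = 0.0086, t = 666
lambda * t = 5.7276
exp(-5.7276) = 0.0033
F(t) = 1 - 0.0033
F(t) = 0.9967

0.9967


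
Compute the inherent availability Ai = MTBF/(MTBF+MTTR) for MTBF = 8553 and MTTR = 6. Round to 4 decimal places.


MTBF = 8553
MTTR = 6
MTBF + MTTR = 8559
Ai = 8553 / 8559
Ai = 0.9993

0.9993


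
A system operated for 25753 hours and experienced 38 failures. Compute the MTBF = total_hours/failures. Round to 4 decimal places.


total_hours = 25753
failures = 38
MTBF = 25753 / 38
MTBF = 677.7105

677.7105


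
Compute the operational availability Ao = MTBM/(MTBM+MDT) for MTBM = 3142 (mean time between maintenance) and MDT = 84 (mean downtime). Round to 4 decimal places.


MTBM = 3142
MDT = 84
MTBM + MDT = 3226
Ao = 3142 / 3226
Ao = 0.974

0.974


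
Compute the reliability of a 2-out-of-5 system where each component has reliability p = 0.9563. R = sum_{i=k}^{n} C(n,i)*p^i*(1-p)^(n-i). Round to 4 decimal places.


k = 2, n = 5, p = 0.9563
i=2: C(5,2)=10 * 0.9563^2 * 0.0437^3 = 0.0008
i=3: C(5,3)=10 * 0.9563^3 * 0.0437^2 = 0.0167
i=4: C(5,4)=5 * 0.9563^4 * 0.0437^1 = 0.1827
i=5: C(5,5)=1 * 0.9563^5 * 0.0437^0 = 0.7998
R = sum of terms = 1.0

1.0


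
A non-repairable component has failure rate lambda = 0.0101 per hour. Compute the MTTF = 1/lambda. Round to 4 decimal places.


lambda = 0.0101
MTTF = 1 / 0.0101
MTTF = 99.0099

99.0099


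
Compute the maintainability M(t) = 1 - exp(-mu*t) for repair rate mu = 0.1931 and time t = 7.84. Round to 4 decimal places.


mu = 0.1931, t = 7.84
mu * t = 0.1931 * 7.84 = 1.5139
exp(-1.5139) = 0.22
M(t) = 1 - 0.22
M(t) = 0.78

0.78


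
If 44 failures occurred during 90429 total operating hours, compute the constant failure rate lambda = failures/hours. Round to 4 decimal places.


failures = 44
total_hours = 90429
lambda = 44 / 90429
lambda = 0.0005

0.0005


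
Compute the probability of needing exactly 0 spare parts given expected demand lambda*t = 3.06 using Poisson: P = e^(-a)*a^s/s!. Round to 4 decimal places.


a = 3.06, s = 0
e^(-a) = e^(-3.06) = 0.0469
a^s = 3.06^0 = 1.0
s! = 1
P = 0.0469 * 1.0 / 1
P = 0.0469

0.0469


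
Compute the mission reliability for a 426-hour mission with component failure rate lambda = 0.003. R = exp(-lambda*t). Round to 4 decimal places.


lambda = 0.003
mission_time = 426
lambda * t = 0.003 * 426 = 1.278
R = exp(-1.278)
R = 0.2786

0.2786


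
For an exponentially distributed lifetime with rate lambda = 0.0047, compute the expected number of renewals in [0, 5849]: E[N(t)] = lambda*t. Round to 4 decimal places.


lambda = 0.0047
t = 5849
E[N(t)] = lambda * t
E[N(t)] = 0.0047 * 5849
E[N(t)] = 27.4903

27.4903


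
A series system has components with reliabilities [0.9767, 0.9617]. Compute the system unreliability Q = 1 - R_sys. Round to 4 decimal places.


Components: [0.9767, 0.9617]
After component 1: product = 0.9767
After component 2: product = 0.9393
R_sys = 0.9393
Q = 1 - 0.9393 = 0.0607

0.0607


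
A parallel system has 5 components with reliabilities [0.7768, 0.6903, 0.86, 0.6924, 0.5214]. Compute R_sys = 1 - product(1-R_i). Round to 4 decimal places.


Components: [0.7768, 0.6903, 0.86, 0.6924, 0.5214]
(1 - 0.7768) = 0.2232, running product = 0.2232
(1 - 0.6903) = 0.3097, running product = 0.0691
(1 - 0.86) = 0.14, running product = 0.0097
(1 - 0.6924) = 0.3076, running product = 0.003
(1 - 0.5214) = 0.4786, running product = 0.0014
Product of (1-R_i) = 0.0014
R_sys = 1 - 0.0014 = 0.9986

0.9986


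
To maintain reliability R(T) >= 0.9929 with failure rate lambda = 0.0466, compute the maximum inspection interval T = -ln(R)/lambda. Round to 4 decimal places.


R_target = 0.9929
lambda = 0.0466
-ln(0.9929) = 0.0071
T = 0.0071 / 0.0466
T = 0.1529

0.1529


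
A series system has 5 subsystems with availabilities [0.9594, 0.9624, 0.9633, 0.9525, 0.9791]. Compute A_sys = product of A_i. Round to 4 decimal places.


Subsystems: [0.9594, 0.9624, 0.9633, 0.9525, 0.9791]
After subsystem 1 (A=0.9594): product = 0.9594
After subsystem 2 (A=0.9624): product = 0.9233
After subsystem 3 (A=0.9633): product = 0.8894
After subsystem 4 (A=0.9525): product = 0.8472
After subsystem 5 (A=0.9791): product = 0.8295
A_sys = 0.8295

0.8295
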